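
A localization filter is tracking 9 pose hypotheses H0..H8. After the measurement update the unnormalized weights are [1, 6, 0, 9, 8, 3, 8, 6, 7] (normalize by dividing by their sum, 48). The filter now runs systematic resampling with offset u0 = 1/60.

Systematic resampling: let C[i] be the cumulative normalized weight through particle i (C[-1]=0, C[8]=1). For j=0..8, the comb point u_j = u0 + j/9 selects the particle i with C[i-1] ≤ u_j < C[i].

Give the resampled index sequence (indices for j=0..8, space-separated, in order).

C = [1/48, 7/48, 7/48, 1/3, 1/2, 9/16, 35/48, 41/48, 1]
j=0: u_0=1/60 ∈ [0, 1/48) → index 0
j=1: u_1=23/180 ∈ [1/48, 7/48) → index 1
j=2: u_2=43/180 ∈ [7/48, 1/3) → index 3
j=3: u_3=7/20 ∈ [1/3, 1/2) → index 4
j=4: u_4=83/180 ∈ [1/3, 1/2) → index 4
j=5: u_5=103/180 ∈ [9/16, 35/48) → index 6
j=6: u_6=41/60 ∈ [9/16, 35/48) → index 6
j=7: u_7=143/180 ∈ [35/48, 41/48) → index 7
j=8: u_8=163/180 ∈ [41/48, 1) → index 8

0 1 3 4 4 6 6 7 8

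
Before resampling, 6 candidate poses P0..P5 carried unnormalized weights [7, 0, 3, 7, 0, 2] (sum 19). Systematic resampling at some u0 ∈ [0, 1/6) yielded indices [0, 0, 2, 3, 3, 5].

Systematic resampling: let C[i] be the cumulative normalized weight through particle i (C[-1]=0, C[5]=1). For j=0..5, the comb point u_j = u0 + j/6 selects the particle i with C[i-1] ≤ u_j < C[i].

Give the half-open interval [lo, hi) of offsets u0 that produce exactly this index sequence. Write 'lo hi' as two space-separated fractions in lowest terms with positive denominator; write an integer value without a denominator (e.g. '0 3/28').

C = [7/19, 7/19, 10/19, 17/19, 17/19, 1]
j=0 picked index 0: u0 ∈ [0, 7/19)
j=1 picked index 0: u0 ∈ [-1/6, 23/114)
j=2 picked index 2: u0 ∈ [2/57, 11/57)
j=3 picked index 3: u0 ∈ [1/38, 15/38)
j=4 picked index 3: u0 ∈ [-8/57, 13/57)
j=5 picked index 5: u0 ∈ [7/114, 1/6)
intersection: [7/114, 1/6)

7/114 1/6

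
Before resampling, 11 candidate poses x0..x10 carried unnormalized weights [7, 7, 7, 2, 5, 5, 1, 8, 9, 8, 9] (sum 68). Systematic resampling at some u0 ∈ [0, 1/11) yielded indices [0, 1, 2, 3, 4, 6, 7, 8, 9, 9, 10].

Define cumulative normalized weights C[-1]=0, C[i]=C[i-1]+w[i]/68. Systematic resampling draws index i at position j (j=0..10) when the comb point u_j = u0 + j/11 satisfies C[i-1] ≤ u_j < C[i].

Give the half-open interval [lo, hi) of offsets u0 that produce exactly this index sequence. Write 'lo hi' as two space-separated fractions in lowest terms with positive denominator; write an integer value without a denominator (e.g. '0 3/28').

C = [7/68, 7/34, 21/68, 23/68, 7/17, 33/68, 1/2, 21/34, 3/4, 59/68, 1]
j=0 picked index 0: u0 ∈ [0, 7/68)
j=1 picked index 1: u0 ∈ [9/748, 43/374)
j=2 picked index 2: u0 ∈ [9/374, 95/748)
j=3 picked index 3: u0 ∈ [27/748, 49/748)
j=4 picked index 4: u0 ∈ [-19/748, 9/187)
j=5 picked index 6: u0 ∈ [23/748, 1/22)
j=6 picked index 7: u0 ∈ [-1/22, 27/374)
j=7 picked index 8: u0 ∈ [-7/374, 5/44)
j=8 picked index 9: u0 ∈ [1/44, 105/748)
j=9 picked index 9: u0 ∈ [-3/44, 37/748)
j=10 picked index 10: u0 ∈ [-31/748, 1/11)
intersection: [27/748, 1/22)

27/748 1/22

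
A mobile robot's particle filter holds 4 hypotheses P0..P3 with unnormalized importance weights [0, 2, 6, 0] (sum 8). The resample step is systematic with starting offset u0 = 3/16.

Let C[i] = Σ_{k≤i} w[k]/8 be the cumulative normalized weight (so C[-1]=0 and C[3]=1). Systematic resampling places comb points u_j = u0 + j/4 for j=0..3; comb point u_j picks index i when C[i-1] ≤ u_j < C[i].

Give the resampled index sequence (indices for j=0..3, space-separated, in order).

1 2 2 2

C = [0, 1/4, 1, 1]
j=0: u_0=3/16 ∈ [0, 1/4) → index 1
j=1: u_1=7/16 ∈ [1/4, 1) → index 2
j=2: u_2=11/16 ∈ [1/4, 1) → index 2
j=3: u_3=15/16 ∈ [1/4, 1) → index 2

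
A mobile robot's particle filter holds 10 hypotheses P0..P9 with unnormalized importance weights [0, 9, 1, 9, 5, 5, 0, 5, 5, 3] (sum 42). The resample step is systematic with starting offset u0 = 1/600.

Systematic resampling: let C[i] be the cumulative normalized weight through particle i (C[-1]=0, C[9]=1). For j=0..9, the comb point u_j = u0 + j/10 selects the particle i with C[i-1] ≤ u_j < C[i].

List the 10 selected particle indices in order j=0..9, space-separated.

1 1 1 3 3 4 5 7 7 8

C = [0, 3/14, 5/21, 19/42, 4/7, 29/42, 29/42, 17/21, 13/14, 1]
j=0: u_0=1/600 ∈ [0, 3/14) → index 1
j=1: u_1=61/600 ∈ [0, 3/14) → index 1
j=2: u_2=121/600 ∈ [0, 3/14) → index 1
j=3: u_3=181/600 ∈ [5/21, 19/42) → index 3
j=4: u_4=241/600 ∈ [5/21, 19/42) → index 3
j=5: u_5=301/600 ∈ [19/42, 4/7) → index 4
j=6: u_6=361/600 ∈ [4/7, 29/42) → index 5
j=7: u_7=421/600 ∈ [29/42, 17/21) → index 7
j=8: u_8=481/600 ∈ [29/42, 17/21) → index 7
j=9: u_9=541/600 ∈ [17/21, 13/14) → index 8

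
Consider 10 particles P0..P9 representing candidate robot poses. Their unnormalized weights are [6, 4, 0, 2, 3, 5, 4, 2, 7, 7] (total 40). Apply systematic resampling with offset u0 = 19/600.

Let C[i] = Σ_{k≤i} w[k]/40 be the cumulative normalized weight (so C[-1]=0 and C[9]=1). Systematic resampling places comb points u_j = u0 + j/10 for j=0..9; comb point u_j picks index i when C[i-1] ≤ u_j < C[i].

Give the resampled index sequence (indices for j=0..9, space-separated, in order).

0 0 1 4 5 6 7 8 9 9

C = [3/20, 1/4, 1/4, 3/10, 3/8, 1/2, 3/5, 13/20, 33/40, 1]
j=0: u_0=19/600 ∈ [0, 3/20) → index 0
j=1: u_1=79/600 ∈ [0, 3/20) → index 0
j=2: u_2=139/600 ∈ [3/20, 1/4) → index 1
j=3: u_3=199/600 ∈ [3/10, 3/8) → index 4
j=4: u_4=259/600 ∈ [3/8, 1/2) → index 5
j=5: u_5=319/600 ∈ [1/2, 3/5) → index 6
j=6: u_6=379/600 ∈ [3/5, 13/20) → index 7
j=7: u_7=439/600 ∈ [13/20, 33/40) → index 8
j=8: u_8=499/600 ∈ [33/40, 1) → index 9
j=9: u_9=559/600 ∈ [33/40, 1) → index 9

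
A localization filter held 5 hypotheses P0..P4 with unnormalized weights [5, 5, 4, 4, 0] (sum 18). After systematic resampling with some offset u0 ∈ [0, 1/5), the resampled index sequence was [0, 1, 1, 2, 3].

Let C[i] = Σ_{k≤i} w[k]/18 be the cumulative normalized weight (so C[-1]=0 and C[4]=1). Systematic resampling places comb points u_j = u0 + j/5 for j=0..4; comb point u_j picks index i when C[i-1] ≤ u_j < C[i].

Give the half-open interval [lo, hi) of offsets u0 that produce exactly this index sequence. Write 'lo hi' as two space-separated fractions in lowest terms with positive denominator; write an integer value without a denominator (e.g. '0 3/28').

C = [5/18, 5/9, 7/9, 1, 1]
j=0 picked index 0: u0 ∈ [0, 5/18)
j=1 picked index 1: u0 ∈ [7/90, 16/45)
j=2 picked index 1: u0 ∈ [-11/90, 7/45)
j=3 picked index 2: u0 ∈ [-2/45, 8/45)
j=4 picked index 3: u0 ∈ [-1/45, 1/5)
intersection: [7/90, 7/45)

7/90 7/45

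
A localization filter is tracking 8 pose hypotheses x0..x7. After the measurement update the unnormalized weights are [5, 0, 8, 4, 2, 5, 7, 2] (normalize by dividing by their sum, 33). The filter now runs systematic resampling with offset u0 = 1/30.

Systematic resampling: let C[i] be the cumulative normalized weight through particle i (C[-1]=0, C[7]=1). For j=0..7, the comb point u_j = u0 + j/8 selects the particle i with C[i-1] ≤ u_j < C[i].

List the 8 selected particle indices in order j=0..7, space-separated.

C = [5/33, 5/33, 13/33, 17/33, 19/33, 8/11, 31/33, 1]
j=0: u_0=1/30 ∈ [0, 5/33) → index 0
j=1: u_1=19/120 ∈ [5/33, 13/33) → index 2
j=2: u_2=17/60 ∈ [5/33, 13/33) → index 2
j=3: u_3=49/120 ∈ [13/33, 17/33) → index 3
j=4: u_4=8/15 ∈ [17/33, 19/33) → index 4
j=5: u_5=79/120 ∈ [19/33, 8/11) → index 5
j=6: u_6=47/60 ∈ [8/11, 31/33) → index 6
j=7: u_7=109/120 ∈ [8/11, 31/33) → index 6

0 2 2 3 4 5 6 6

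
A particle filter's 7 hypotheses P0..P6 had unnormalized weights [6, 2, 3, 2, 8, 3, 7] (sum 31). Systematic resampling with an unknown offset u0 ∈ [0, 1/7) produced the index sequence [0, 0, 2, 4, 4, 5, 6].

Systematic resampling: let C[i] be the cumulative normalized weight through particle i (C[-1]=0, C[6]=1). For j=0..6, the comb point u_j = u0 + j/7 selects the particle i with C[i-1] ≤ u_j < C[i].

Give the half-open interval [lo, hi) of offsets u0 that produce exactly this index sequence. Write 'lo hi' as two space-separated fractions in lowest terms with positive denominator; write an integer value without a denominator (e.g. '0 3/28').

0 11/217

C = [6/31, 8/31, 11/31, 13/31, 21/31, 24/31, 1]
j=0 picked index 0: u0 ∈ [0, 6/31)
j=1 picked index 0: u0 ∈ [-1/7, 11/217)
j=2 picked index 2: u0 ∈ [-6/217, 15/217)
j=3 picked index 4: u0 ∈ [-2/217, 54/217)
j=4 picked index 4: u0 ∈ [-33/217, 23/217)
j=5 picked index 5: u0 ∈ [-8/217, 13/217)
j=6 picked index 6: u0 ∈ [-18/217, 1/7)
intersection: [0, 11/217)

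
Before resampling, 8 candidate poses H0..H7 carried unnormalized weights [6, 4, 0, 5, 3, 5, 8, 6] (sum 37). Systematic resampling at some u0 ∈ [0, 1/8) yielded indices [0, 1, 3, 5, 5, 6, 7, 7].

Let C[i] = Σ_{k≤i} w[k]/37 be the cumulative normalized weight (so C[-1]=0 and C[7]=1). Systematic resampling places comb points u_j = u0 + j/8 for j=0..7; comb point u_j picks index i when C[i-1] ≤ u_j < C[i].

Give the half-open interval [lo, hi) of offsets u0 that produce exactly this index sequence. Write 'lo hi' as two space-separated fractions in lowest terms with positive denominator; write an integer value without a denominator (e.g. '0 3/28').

C = [6/37, 10/37, 10/37, 15/37, 18/37, 23/37, 31/37, 1]
j=0 picked index 0: u0 ∈ [0, 6/37)
j=1 picked index 1: u0 ∈ [11/296, 43/296)
j=2 picked index 3: u0 ∈ [3/148, 23/148)
j=3 picked index 5: u0 ∈ [33/296, 73/296)
j=4 picked index 5: u0 ∈ [-1/74, 9/74)
j=5 picked index 6: u0 ∈ [-1/296, 63/296)
j=6 picked index 7: u0 ∈ [13/148, 1/4)
j=7 picked index 7: u0 ∈ [-11/296, 1/8)
intersection: [33/296, 9/74)

33/296 9/74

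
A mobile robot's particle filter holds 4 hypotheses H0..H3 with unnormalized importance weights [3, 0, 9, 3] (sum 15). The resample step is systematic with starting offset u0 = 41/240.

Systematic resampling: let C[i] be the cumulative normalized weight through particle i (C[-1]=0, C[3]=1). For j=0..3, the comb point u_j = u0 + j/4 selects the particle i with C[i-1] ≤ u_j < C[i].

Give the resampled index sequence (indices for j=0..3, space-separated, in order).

C = [1/5, 1/5, 4/5, 1]
j=0: u_0=41/240 ∈ [0, 1/5) → index 0
j=1: u_1=101/240 ∈ [1/5, 4/5) → index 2
j=2: u_2=161/240 ∈ [1/5, 4/5) → index 2
j=3: u_3=221/240 ∈ [4/5, 1) → index 3

0 2 2 3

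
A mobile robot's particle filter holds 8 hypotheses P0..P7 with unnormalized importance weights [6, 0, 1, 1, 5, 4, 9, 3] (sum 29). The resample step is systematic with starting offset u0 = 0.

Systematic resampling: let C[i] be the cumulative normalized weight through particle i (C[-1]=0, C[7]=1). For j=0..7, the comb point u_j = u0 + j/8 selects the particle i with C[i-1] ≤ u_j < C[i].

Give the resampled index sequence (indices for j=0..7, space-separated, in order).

0 0 3 4 5 6 6 6

C = [6/29, 6/29, 7/29, 8/29, 13/29, 17/29, 26/29, 1]
j=0: u_0=0 ∈ [0, 6/29) → index 0
j=1: u_1=1/8 ∈ [0, 6/29) → index 0
j=2: u_2=1/4 ∈ [7/29, 8/29) → index 3
j=3: u_3=3/8 ∈ [8/29, 13/29) → index 4
j=4: u_4=1/2 ∈ [13/29, 17/29) → index 5
j=5: u_5=5/8 ∈ [17/29, 26/29) → index 6
j=6: u_6=3/4 ∈ [17/29, 26/29) → index 6
j=7: u_7=7/8 ∈ [17/29, 26/29) → index 6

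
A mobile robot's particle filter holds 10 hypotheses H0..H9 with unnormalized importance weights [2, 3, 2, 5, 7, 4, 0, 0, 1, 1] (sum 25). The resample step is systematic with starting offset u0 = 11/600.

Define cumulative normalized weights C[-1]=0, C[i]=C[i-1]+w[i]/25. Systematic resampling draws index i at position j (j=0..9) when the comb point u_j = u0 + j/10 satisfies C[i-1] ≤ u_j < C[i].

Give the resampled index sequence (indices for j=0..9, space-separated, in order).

0 1 2 3 3 4 4 4 5 5

C = [2/25, 1/5, 7/25, 12/25, 19/25, 23/25, 23/25, 23/25, 24/25, 1]
j=0: u_0=11/600 ∈ [0, 2/25) → index 0
j=1: u_1=71/600 ∈ [2/25, 1/5) → index 1
j=2: u_2=131/600 ∈ [1/5, 7/25) → index 2
j=3: u_3=191/600 ∈ [7/25, 12/25) → index 3
j=4: u_4=251/600 ∈ [7/25, 12/25) → index 3
j=5: u_5=311/600 ∈ [12/25, 19/25) → index 4
j=6: u_6=371/600 ∈ [12/25, 19/25) → index 4
j=7: u_7=431/600 ∈ [12/25, 19/25) → index 4
j=8: u_8=491/600 ∈ [19/25, 23/25) → index 5
j=9: u_9=551/600 ∈ [19/25, 23/25) → index 5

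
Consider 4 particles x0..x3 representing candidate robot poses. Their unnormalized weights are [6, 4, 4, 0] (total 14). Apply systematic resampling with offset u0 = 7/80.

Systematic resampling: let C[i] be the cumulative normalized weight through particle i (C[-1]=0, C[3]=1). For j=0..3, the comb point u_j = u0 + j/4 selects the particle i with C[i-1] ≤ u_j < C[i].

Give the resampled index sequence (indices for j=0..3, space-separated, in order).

C = [3/7, 5/7, 1, 1]
j=0: u_0=7/80 ∈ [0, 3/7) → index 0
j=1: u_1=27/80 ∈ [0, 3/7) → index 0
j=2: u_2=47/80 ∈ [3/7, 5/7) → index 1
j=3: u_3=67/80 ∈ [5/7, 1) → index 2

0 0 1 2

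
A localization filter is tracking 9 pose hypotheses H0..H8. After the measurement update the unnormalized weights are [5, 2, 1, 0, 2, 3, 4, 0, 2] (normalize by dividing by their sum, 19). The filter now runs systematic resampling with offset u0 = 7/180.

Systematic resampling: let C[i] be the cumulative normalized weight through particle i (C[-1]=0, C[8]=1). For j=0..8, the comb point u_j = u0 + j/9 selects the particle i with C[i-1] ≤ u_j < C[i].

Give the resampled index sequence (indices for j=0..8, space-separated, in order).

0 0 0 2 4 5 6 6 8

C = [5/19, 7/19, 8/19, 8/19, 10/19, 13/19, 17/19, 17/19, 1]
j=0: u_0=7/180 ∈ [0, 5/19) → index 0
j=1: u_1=3/20 ∈ [0, 5/19) → index 0
j=2: u_2=47/180 ∈ [0, 5/19) → index 0
j=3: u_3=67/180 ∈ [7/19, 8/19) → index 2
j=4: u_4=29/60 ∈ [8/19, 10/19) → index 4
j=5: u_5=107/180 ∈ [10/19, 13/19) → index 5
j=6: u_6=127/180 ∈ [13/19, 17/19) → index 6
j=7: u_7=49/60 ∈ [13/19, 17/19) → index 6
j=8: u_8=167/180 ∈ [17/19, 1) → index 8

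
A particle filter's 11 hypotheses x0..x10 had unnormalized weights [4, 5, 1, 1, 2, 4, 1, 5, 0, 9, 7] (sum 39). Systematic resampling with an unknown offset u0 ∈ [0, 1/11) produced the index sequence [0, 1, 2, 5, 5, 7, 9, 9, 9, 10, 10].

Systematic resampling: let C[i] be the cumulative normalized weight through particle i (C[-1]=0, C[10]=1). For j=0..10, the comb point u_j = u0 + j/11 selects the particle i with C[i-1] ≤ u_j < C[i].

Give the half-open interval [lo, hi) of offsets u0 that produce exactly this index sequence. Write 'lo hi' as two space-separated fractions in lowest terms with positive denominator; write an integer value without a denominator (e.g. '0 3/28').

C = [4/39, 3/13, 10/39, 11/39, 1/3, 17/39, 6/13, 23/39, 23/39, 32/39, 1]
j=0 picked index 0: u0 ∈ [0, 4/39)
j=1 picked index 1: u0 ∈ [5/429, 20/143)
j=2 picked index 2: u0 ∈ [7/143, 32/429)
j=3 picked index 5: u0 ∈ [2/33, 70/429)
j=4 picked index 5: u0 ∈ [-1/33, 31/429)
j=5 picked index 7: u0 ∈ [1/143, 58/429)
j=6 picked index 9: u0 ∈ [19/429, 118/429)
j=7 picked index 9: u0 ∈ [-20/429, 79/429)
j=8 picked index 9: u0 ∈ [-59/429, 40/429)
j=9 picked index 10: u0 ∈ [1/429, 2/11)
j=10 picked index 10: u0 ∈ [-38/429, 1/11)
intersection: [2/33, 31/429)

2/33 31/429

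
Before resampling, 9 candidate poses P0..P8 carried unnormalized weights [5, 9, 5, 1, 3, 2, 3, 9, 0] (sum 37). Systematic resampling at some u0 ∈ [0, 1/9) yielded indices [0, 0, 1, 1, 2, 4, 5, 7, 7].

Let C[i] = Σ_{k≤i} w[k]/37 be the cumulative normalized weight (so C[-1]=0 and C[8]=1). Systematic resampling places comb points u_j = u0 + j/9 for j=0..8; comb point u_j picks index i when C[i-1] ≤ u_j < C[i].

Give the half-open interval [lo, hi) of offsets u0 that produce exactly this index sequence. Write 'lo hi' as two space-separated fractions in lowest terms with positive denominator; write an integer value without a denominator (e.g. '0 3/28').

C = [5/37, 14/37, 19/37, 20/37, 23/37, 25/37, 28/37, 1, 1]
j=0 picked index 0: u0 ∈ [0, 5/37)
j=1 picked index 0: u0 ∈ [-1/9, 8/333)
j=2 picked index 1: u0 ∈ [-29/333, 52/333)
j=3 picked index 1: u0 ∈ [-22/111, 5/111)
j=4 picked index 2: u0 ∈ [-22/333, 23/333)
j=5 picked index 4: u0 ∈ [-5/333, 22/333)
j=6 picked index 5: u0 ∈ [-5/111, 1/111)
j=7 picked index 7: u0 ∈ [-7/333, 2/9)
j=8 picked index 7: u0 ∈ [-44/333, 1/9)
intersection: [0, 1/111)

0 1/111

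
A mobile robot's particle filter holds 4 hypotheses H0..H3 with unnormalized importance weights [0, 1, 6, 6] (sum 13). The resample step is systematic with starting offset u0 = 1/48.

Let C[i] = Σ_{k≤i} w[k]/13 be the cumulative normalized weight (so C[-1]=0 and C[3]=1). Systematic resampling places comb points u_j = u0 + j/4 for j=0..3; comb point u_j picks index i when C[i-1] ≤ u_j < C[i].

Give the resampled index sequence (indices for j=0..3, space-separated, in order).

1 2 2 3

C = [0, 1/13, 7/13, 1]
j=0: u_0=1/48 ∈ [0, 1/13) → index 1
j=1: u_1=13/48 ∈ [1/13, 7/13) → index 2
j=2: u_2=25/48 ∈ [1/13, 7/13) → index 2
j=3: u_3=37/48 ∈ [7/13, 1) → index 3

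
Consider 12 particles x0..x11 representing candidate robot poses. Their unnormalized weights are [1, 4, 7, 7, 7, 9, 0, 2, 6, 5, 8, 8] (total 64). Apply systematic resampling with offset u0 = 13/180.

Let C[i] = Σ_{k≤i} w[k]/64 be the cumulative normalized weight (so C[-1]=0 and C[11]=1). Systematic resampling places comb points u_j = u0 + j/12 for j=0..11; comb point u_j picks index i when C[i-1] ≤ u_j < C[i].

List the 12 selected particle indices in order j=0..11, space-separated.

C = [1/64, 5/64, 3/16, 19/64, 13/32, 35/64, 35/64, 37/64, 43/64, 3/4, 7/8, 1]
j=0: u_0=13/180 ∈ [1/64, 5/64) → index 1
j=1: u_1=7/45 ∈ [5/64, 3/16) → index 2
j=2: u_2=43/180 ∈ [3/16, 19/64) → index 3
j=3: u_3=29/90 ∈ [19/64, 13/32) → index 4
j=4: u_4=73/180 ∈ [19/64, 13/32) → index 4
j=5: u_5=22/45 ∈ [13/32, 35/64) → index 5
j=6: u_6=103/180 ∈ [35/64, 37/64) → index 7
j=7: u_7=59/90 ∈ [37/64, 43/64) → index 8
j=8: u_8=133/180 ∈ [43/64, 3/4) → index 9
j=9: u_9=37/45 ∈ [3/4, 7/8) → index 10
j=10: u_10=163/180 ∈ [7/8, 1) → index 11
j=11: u_11=89/90 ∈ [7/8, 1) → index 11

1 2 3 4 4 5 7 8 9 10 11 11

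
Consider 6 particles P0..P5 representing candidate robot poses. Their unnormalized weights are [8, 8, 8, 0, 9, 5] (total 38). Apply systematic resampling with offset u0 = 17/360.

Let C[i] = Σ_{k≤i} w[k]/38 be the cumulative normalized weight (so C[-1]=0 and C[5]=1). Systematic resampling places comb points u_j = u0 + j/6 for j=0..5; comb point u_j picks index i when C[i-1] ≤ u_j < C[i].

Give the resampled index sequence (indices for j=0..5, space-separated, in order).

C = [4/19, 8/19, 12/19, 12/19, 33/38, 1]
j=0: u_0=17/360 ∈ [0, 4/19) → index 0
j=1: u_1=77/360 ∈ [4/19, 8/19) → index 1
j=2: u_2=137/360 ∈ [4/19, 8/19) → index 1
j=3: u_3=197/360 ∈ [8/19, 12/19) → index 2
j=4: u_4=257/360 ∈ [12/19, 33/38) → index 4
j=5: u_5=317/360 ∈ [33/38, 1) → index 5

0 1 1 2 4 5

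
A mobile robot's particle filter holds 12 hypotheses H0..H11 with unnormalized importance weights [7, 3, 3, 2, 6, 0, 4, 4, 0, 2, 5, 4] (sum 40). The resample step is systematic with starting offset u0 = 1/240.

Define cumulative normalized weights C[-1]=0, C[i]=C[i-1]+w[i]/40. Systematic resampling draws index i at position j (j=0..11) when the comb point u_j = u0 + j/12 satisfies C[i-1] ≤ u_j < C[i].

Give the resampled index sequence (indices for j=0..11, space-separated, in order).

C = [7/40, 1/4, 13/40, 3/8, 21/40, 21/40, 5/8, 29/40, 29/40, 31/40, 9/10, 1]
j=0: u_0=1/240 ∈ [0, 7/40) → index 0
j=1: u_1=7/80 ∈ [0, 7/40) → index 0
j=2: u_2=41/240 ∈ [0, 7/40) → index 0
j=3: u_3=61/240 ∈ [1/4, 13/40) → index 2
j=4: u_4=27/80 ∈ [13/40, 3/8) → index 3
j=5: u_5=101/240 ∈ [3/8, 21/40) → index 4
j=6: u_6=121/240 ∈ [3/8, 21/40) → index 4
j=7: u_7=47/80 ∈ [21/40, 5/8) → index 6
j=8: u_8=161/240 ∈ [5/8, 29/40) → index 7
j=9: u_9=181/240 ∈ [29/40, 31/40) → index 9
j=10: u_10=67/80 ∈ [31/40, 9/10) → index 10
j=11: u_11=221/240 ∈ [9/10, 1) → index 11

0 0 0 2 3 4 4 6 7 9 10 11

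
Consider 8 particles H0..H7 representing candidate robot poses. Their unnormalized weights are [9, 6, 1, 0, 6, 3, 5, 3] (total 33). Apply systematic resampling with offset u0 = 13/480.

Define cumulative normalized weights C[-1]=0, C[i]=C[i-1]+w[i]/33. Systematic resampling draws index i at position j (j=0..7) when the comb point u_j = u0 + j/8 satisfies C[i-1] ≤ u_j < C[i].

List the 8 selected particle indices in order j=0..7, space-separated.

C = [3/11, 5/11, 16/33, 16/33, 2/3, 25/33, 10/11, 1]
j=0: u_0=13/480 ∈ [0, 3/11) → index 0
j=1: u_1=73/480 ∈ [0, 3/11) → index 0
j=2: u_2=133/480 ∈ [3/11, 5/11) → index 1
j=3: u_3=193/480 ∈ [3/11, 5/11) → index 1
j=4: u_4=253/480 ∈ [16/33, 2/3) → index 4
j=5: u_5=313/480 ∈ [16/33, 2/3) → index 4
j=6: u_6=373/480 ∈ [25/33, 10/11) → index 6
j=7: u_7=433/480 ∈ [25/33, 10/11) → index 6

0 0 1 1 4 4 6 6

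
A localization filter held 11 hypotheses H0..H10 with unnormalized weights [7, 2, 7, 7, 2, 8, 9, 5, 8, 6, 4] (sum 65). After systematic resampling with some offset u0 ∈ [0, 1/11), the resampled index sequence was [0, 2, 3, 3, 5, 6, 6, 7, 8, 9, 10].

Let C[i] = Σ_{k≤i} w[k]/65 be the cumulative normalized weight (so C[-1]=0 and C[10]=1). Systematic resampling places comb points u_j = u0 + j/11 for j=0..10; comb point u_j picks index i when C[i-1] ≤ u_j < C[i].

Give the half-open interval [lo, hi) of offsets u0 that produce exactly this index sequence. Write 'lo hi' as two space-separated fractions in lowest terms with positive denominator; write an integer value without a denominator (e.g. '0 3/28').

C = [7/65, 9/65, 16/65, 23/65, 5/13, 33/65, 42/65, 47/65, 11/13, 61/65, 1]
j=0 picked index 0: u0 ∈ [0, 7/65)
j=1 picked index 2: u0 ∈ [34/715, 111/715)
j=2 picked index 3: u0 ∈ [46/715, 123/715)
j=3 picked index 3: u0 ∈ [-19/715, 58/715)
j=4 picked index 5: u0 ∈ [3/143, 103/715)
j=5 picked index 6: u0 ∈ [38/715, 137/715)
j=6 picked index 6: u0 ∈ [-27/715, 72/715)
j=7 picked index 7: u0 ∈ [7/715, 62/715)
j=8 picked index 8: u0 ∈ [-3/715, 17/143)
j=9 picked index 9: u0 ∈ [4/143, 86/715)
j=10 picked index 10: u0 ∈ [21/715, 1/11)
intersection: [46/715, 58/715)

46/715 58/715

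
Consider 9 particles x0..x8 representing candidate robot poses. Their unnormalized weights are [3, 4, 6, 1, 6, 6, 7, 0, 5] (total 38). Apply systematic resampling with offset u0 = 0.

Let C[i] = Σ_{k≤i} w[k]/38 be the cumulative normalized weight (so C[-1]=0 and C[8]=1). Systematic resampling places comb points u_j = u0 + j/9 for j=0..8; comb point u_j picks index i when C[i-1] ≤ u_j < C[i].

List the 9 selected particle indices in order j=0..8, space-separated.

0 1 2 2 4 5 5 6 8

C = [3/38, 7/38, 13/38, 7/19, 10/19, 13/19, 33/38, 33/38, 1]
j=0: u_0=0 ∈ [0, 3/38) → index 0
j=1: u_1=1/9 ∈ [3/38, 7/38) → index 1
j=2: u_2=2/9 ∈ [7/38, 13/38) → index 2
j=3: u_3=1/3 ∈ [7/38, 13/38) → index 2
j=4: u_4=4/9 ∈ [7/19, 10/19) → index 4
j=5: u_5=5/9 ∈ [10/19, 13/19) → index 5
j=6: u_6=2/3 ∈ [10/19, 13/19) → index 5
j=7: u_7=7/9 ∈ [13/19, 33/38) → index 6
j=8: u_8=8/9 ∈ [33/38, 1) → index 8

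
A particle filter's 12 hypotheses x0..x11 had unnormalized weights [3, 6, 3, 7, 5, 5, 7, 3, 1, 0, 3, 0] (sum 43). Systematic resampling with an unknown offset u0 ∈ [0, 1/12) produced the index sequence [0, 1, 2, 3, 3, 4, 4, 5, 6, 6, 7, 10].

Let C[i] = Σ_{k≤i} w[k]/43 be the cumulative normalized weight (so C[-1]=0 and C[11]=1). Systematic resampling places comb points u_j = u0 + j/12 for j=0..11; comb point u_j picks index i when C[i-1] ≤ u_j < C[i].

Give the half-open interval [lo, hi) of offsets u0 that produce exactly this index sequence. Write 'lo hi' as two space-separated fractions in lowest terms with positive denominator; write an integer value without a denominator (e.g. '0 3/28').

C = [3/43, 9/43, 12/43, 19/43, 24/43, 29/43, 36/43, 39/43, 40/43, 40/43, 1, 1]
j=0 picked index 0: u0 ∈ [0, 3/43)
j=1 picked index 1: u0 ∈ [-7/516, 65/516)
j=2 picked index 2: u0 ∈ [11/258, 29/258)
j=3 picked index 3: u0 ∈ [5/172, 33/172)
j=4 picked index 3: u0 ∈ [-7/129, 14/129)
j=5 picked index 4: u0 ∈ [13/516, 73/516)
j=6 picked index 4: u0 ∈ [-5/86, 5/86)
j=7 picked index 5: u0 ∈ [-13/516, 47/516)
j=8 picked index 6: u0 ∈ [1/129, 22/129)
j=9 picked index 6: u0 ∈ [-13/172, 15/172)
j=10 picked index 7: u0 ∈ [1/258, 19/258)
j=11 picked index 10: u0 ∈ [7/516, 1/12)
intersection: [11/258, 5/86)

11/258 5/86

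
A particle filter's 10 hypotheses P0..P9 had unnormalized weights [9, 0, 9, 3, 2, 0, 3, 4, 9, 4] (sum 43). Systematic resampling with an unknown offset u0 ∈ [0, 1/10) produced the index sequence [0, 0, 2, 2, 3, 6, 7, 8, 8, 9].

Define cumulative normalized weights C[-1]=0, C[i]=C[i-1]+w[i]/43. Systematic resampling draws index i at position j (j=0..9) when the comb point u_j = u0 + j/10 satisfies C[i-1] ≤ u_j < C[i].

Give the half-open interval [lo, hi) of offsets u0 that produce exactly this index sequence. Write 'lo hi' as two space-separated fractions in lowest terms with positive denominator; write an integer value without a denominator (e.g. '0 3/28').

3/86 19/215

C = [9/43, 9/43, 18/43, 21/43, 23/43, 23/43, 26/43, 30/43, 39/43, 1]
j=0 picked index 0: u0 ∈ [0, 9/43)
j=1 picked index 0: u0 ∈ [-1/10, 47/430)
j=2 picked index 2: u0 ∈ [2/215, 47/215)
j=3 picked index 2: u0 ∈ [-39/430, 51/430)
j=4 picked index 3: u0 ∈ [4/215, 19/215)
j=5 picked index 6: u0 ∈ [3/86, 9/86)
j=6 picked index 7: u0 ∈ [1/215, 21/215)
j=7 picked index 8: u0 ∈ [-1/430, 89/430)
j=8 picked index 8: u0 ∈ [-22/215, 23/215)
j=9 picked index 9: u0 ∈ [3/430, 1/10)
intersection: [3/86, 19/215)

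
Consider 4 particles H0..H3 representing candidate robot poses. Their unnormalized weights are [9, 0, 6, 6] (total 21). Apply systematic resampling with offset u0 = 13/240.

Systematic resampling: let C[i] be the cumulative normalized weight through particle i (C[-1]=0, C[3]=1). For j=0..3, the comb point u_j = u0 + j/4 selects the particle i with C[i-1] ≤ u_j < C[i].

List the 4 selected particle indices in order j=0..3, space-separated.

0 0 2 3

C = [3/7, 3/7, 5/7, 1]
j=0: u_0=13/240 ∈ [0, 3/7) → index 0
j=1: u_1=73/240 ∈ [0, 3/7) → index 0
j=2: u_2=133/240 ∈ [3/7, 5/7) → index 2
j=3: u_3=193/240 ∈ [5/7, 1) → index 3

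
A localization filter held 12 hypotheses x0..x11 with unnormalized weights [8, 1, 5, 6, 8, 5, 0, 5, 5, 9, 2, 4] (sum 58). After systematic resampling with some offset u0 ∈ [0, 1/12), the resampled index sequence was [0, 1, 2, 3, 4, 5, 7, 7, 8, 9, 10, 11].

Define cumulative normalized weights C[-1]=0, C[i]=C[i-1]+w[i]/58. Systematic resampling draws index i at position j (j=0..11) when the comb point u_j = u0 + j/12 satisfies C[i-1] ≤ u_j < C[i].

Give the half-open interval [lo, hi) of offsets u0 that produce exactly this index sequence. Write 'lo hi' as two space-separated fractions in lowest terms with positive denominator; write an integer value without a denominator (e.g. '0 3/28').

C = [4/29, 9/58, 7/29, 10/29, 14/29, 33/58, 33/58, 19/29, 43/58, 26/29, 27/29, 1]
j=0 picked index 0: u0 ∈ [0, 4/29)
j=1 picked index 1: u0 ∈ [19/348, 25/348)
j=2 picked index 2: u0 ∈ [-1/87, 13/174)
j=3 picked index 3: u0 ∈ [-1/116, 11/116)
j=4 picked index 4: u0 ∈ [1/87, 13/87)
j=5 picked index 5: u0 ∈ [23/348, 53/348)
j=6 picked index 7: u0 ∈ [2/29, 9/58)
j=7 picked index 7: u0 ∈ [-5/348, 25/348)
j=8 picked index 8: u0 ∈ [-1/87, 13/174)
j=9 picked index 9: u0 ∈ [-1/116, 17/116)
j=10 picked index 10: u0 ∈ [11/174, 17/174)
j=11 picked index 11: u0 ∈ [5/348, 1/12)
intersection: [2/29, 25/348)

2/29 25/348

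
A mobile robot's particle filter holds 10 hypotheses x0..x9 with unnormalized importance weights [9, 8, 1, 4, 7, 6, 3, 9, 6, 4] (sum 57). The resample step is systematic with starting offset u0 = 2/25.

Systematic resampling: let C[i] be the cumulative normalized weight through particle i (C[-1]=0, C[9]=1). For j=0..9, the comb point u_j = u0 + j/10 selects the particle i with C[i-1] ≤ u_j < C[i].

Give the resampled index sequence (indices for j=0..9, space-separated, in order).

0 1 1 3 4 5 7 7 8 9

C = [3/19, 17/57, 6/19, 22/57, 29/57, 35/57, 2/3, 47/57, 53/57, 1]
j=0: u_0=2/25 ∈ [0, 3/19) → index 0
j=1: u_1=9/50 ∈ [3/19, 17/57) → index 1
j=2: u_2=7/25 ∈ [3/19, 17/57) → index 1
j=3: u_3=19/50 ∈ [6/19, 22/57) → index 3
j=4: u_4=12/25 ∈ [22/57, 29/57) → index 4
j=5: u_5=29/50 ∈ [29/57, 35/57) → index 5
j=6: u_6=17/25 ∈ [2/3, 47/57) → index 7
j=7: u_7=39/50 ∈ [2/3, 47/57) → index 7
j=8: u_8=22/25 ∈ [47/57, 53/57) → index 8
j=9: u_9=49/50 ∈ [53/57, 1) → index 9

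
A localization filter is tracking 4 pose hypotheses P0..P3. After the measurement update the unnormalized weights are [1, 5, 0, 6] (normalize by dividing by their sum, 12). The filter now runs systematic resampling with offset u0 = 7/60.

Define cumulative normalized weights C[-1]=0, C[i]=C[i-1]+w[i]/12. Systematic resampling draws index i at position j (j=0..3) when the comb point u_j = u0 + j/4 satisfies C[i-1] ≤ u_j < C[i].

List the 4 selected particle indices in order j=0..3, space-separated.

C = [1/12, 1/2, 1/2, 1]
j=0: u_0=7/60 ∈ [1/12, 1/2) → index 1
j=1: u_1=11/30 ∈ [1/12, 1/2) → index 1
j=2: u_2=37/60 ∈ [1/2, 1) → index 3
j=3: u_3=13/15 ∈ [1/2, 1) → index 3

1 1 3 3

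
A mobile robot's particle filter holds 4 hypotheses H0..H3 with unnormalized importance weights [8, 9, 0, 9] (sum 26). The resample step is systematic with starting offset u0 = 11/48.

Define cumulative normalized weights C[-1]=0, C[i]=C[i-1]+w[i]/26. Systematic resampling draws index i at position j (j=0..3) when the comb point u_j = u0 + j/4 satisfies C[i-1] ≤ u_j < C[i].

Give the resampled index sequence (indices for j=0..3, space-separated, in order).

0 1 3 3

C = [4/13, 17/26, 17/26, 1]
j=0: u_0=11/48 ∈ [0, 4/13) → index 0
j=1: u_1=23/48 ∈ [4/13, 17/26) → index 1
j=2: u_2=35/48 ∈ [17/26, 1) → index 3
j=3: u_3=47/48 ∈ [17/26, 1) → index 3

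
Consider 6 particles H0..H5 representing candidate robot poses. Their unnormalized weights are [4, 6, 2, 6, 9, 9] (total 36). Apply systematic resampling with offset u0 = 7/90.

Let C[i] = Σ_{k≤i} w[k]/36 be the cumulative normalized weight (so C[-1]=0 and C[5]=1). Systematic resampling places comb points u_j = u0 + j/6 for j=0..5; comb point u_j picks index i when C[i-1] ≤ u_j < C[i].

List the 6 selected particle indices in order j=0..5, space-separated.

C = [1/9, 5/18, 1/3, 1/2, 3/4, 1]
j=0: u_0=7/90 ∈ [0, 1/9) → index 0
j=1: u_1=11/45 ∈ [1/9, 5/18) → index 1
j=2: u_2=37/90 ∈ [1/3, 1/2) → index 3
j=3: u_3=26/45 ∈ [1/2, 3/4) → index 4
j=4: u_4=67/90 ∈ [1/2, 3/4) → index 4
j=5: u_5=41/45 ∈ [3/4, 1) → index 5

0 1 3 4 4 5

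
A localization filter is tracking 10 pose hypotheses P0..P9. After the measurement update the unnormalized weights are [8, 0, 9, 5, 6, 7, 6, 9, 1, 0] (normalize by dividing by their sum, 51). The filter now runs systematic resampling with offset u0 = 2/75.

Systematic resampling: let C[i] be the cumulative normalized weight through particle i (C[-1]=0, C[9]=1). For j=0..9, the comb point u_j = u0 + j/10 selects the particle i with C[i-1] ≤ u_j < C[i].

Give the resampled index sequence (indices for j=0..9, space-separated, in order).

0 0 2 2 3 4 5 6 7 7

C = [8/51, 8/51, 1/3, 22/51, 28/51, 35/51, 41/51, 50/51, 1, 1]
j=0: u_0=2/75 ∈ [0, 8/51) → index 0
j=1: u_1=19/150 ∈ [0, 8/51) → index 0
j=2: u_2=17/75 ∈ [8/51, 1/3) → index 2
j=3: u_3=49/150 ∈ [8/51, 1/3) → index 2
j=4: u_4=32/75 ∈ [1/3, 22/51) → index 3
j=5: u_5=79/150 ∈ [22/51, 28/51) → index 4
j=6: u_6=47/75 ∈ [28/51, 35/51) → index 5
j=7: u_7=109/150 ∈ [35/51, 41/51) → index 6
j=8: u_8=62/75 ∈ [41/51, 50/51) → index 7
j=9: u_9=139/150 ∈ [41/51, 50/51) → index 7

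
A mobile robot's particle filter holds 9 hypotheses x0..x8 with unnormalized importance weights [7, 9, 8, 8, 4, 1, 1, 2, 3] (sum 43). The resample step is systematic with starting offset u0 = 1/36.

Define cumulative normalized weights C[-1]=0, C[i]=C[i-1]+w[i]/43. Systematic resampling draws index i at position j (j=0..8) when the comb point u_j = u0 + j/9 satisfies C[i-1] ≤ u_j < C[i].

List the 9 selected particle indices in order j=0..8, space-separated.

C = [7/43, 16/43, 24/43, 32/43, 36/43, 37/43, 38/43, 40/43, 1]
j=0: u_0=1/36 ∈ [0, 7/43) → index 0
j=1: u_1=5/36 ∈ [0, 7/43) → index 0
j=2: u_2=1/4 ∈ [7/43, 16/43) → index 1
j=3: u_3=13/36 ∈ [7/43, 16/43) → index 1
j=4: u_4=17/36 ∈ [16/43, 24/43) → index 2
j=5: u_5=7/12 ∈ [24/43, 32/43) → index 3
j=6: u_6=25/36 ∈ [24/43, 32/43) → index 3
j=7: u_7=29/36 ∈ [32/43, 36/43) → index 4
j=8: u_8=11/12 ∈ [38/43, 40/43) → index 7

0 0 1 1 2 3 3 4 7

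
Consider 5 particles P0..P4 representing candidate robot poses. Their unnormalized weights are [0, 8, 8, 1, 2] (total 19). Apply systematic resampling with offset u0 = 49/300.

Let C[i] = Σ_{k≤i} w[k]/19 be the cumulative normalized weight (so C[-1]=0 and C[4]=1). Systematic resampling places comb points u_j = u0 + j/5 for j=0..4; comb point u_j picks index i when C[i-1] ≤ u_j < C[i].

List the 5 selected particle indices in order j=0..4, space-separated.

1 1 2 2 4

C = [0, 8/19, 16/19, 17/19, 1]
j=0: u_0=49/300 ∈ [0, 8/19) → index 1
j=1: u_1=109/300 ∈ [0, 8/19) → index 1
j=2: u_2=169/300 ∈ [8/19, 16/19) → index 2
j=3: u_3=229/300 ∈ [8/19, 16/19) → index 2
j=4: u_4=289/300 ∈ [17/19, 1) → index 4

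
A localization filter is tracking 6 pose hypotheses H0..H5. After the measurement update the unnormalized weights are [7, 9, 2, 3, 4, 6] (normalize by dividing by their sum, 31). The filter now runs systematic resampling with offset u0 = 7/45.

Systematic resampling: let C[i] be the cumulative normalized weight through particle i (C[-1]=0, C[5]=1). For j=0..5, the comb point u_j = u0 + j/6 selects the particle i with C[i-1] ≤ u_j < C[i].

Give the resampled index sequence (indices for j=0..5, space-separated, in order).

0 1 1 3 5 5

C = [7/31, 16/31, 18/31, 21/31, 25/31, 1]
j=0: u_0=7/45 ∈ [0, 7/31) → index 0
j=1: u_1=29/90 ∈ [7/31, 16/31) → index 1
j=2: u_2=22/45 ∈ [7/31, 16/31) → index 1
j=3: u_3=59/90 ∈ [18/31, 21/31) → index 3
j=4: u_4=37/45 ∈ [25/31, 1) → index 5
j=5: u_5=89/90 ∈ [25/31, 1) → index 5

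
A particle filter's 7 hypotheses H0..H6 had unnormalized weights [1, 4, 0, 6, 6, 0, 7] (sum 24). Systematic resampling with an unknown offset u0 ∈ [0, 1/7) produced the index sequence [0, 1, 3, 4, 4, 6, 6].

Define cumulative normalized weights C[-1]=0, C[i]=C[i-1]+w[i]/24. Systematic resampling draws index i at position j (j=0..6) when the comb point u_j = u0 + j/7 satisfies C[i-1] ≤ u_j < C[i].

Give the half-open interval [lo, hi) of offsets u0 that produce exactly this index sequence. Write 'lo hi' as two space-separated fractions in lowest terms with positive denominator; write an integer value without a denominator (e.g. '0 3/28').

5/168 1/24

C = [1/24, 5/24, 5/24, 11/24, 17/24, 17/24, 1]
j=0 picked index 0: u0 ∈ [0, 1/24)
j=1 picked index 1: u0 ∈ [-17/168, 11/168)
j=2 picked index 3: u0 ∈ [-13/168, 29/168)
j=3 picked index 4: u0 ∈ [5/168, 47/168)
j=4 picked index 4: u0 ∈ [-19/168, 23/168)
j=5 picked index 6: u0 ∈ [-1/168, 2/7)
j=6 picked index 6: u0 ∈ [-25/168, 1/7)
intersection: [5/168, 1/24)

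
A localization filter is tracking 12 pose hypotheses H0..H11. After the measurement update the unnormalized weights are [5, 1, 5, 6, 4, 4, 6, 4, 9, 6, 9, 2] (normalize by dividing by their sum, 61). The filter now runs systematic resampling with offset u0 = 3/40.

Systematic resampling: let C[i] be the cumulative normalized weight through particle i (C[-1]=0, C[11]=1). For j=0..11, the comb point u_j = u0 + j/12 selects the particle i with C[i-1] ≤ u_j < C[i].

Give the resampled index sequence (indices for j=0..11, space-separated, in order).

0 2 3 4 5 6 8 8 9 10 10 11

C = [5/61, 6/61, 11/61, 17/61, 21/61, 25/61, 31/61, 35/61, 44/61, 50/61, 59/61, 1]
j=0: u_0=3/40 ∈ [0, 5/61) → index 0
j=1: u_1=19/120 ∈ [6/61, 11/61) → index 2
j=2: u_2=29/120 ∈ [11/61, 17/61) → index 3
j=3: u_3=13/40 ∈ [17/61, 21/61) → index 4
j=4: u_4=49/120 ∈ [21/61, 25/61) → index 5
j=5: u_5=59/120 ∈ [25/61, 31/61) → index 6
j=6: u_6=23/40 ∈ [35/61, 44/61) → index 8
j=7: u_7=79/120 ∈ [35/61, 44/61) → index 8
j=8: u_8=89/120 ∈ [44/61, 50/61) → index 9
j=9: u_9=33/40 ∈ [50/61, 59/61) → index 10
j=10: u_10=109/120 ∈ [50/61, 59/61) → index 10
j=11: u_11=119/120 ∈ [59/61, 1) → index 11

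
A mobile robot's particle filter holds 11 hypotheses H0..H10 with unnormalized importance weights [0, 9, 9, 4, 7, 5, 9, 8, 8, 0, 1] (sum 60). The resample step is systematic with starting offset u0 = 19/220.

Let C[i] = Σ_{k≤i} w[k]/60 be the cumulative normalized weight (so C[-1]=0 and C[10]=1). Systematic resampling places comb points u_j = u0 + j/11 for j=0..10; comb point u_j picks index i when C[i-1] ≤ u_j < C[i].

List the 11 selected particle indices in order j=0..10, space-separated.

1 2 2 3 4 5 6 7 7 8 10

C = [0, 3/20, 3/10, 11/30, 29/60, 17/30, 43/60, 17/20, 59/60, 59/60, 1]
j=0: u_0=19/220 ∈ [0, 3/20) → index 1
j=1: u_1=39/220 ∈ [3/20, 3/10) → index 2
j=2: u_2=59/220 ∈ [3/20, 3/10) → index 2
j=3: u_3=79/220 ∈ [3/10, 11/30) → index 3
j=4: u_4=9/20 ∈ [11/30, 29/60) → index 4
j=5: u_5=119/220 ∈ [29/60, 17/30) → index 5
j=6: u_6=139/220 ∈ [17/30, 43/60) → index 6
j=7: u_7=159/220 ∈ [43/60, 17/20) → index 7
j=8: u_8=179/220 ∈ [43/60, 17/20) → index 7
j=9: u_9=199/220 ∈ [17/20, 59/60) → index 8
j=10: u_10=219/220 ∈ [59/60, 1) → index 10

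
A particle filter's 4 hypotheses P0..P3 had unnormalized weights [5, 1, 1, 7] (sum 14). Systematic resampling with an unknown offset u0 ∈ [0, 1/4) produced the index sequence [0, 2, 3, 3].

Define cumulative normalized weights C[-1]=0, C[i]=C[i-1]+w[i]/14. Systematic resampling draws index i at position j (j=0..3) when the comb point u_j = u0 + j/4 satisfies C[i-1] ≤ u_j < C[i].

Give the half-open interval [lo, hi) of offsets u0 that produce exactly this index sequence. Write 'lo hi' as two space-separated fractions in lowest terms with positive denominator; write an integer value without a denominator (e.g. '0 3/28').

5/28 1/4

C = [5/14, 3/7, 1/2, 1]
j=0 picked index 0: u0 ∈ [0, 5/14)
j=1 picked index 2: u0 ∈ [5/28, 1/4)
j=2 picked index 3: u0 ∈ [0, 1/2)
j=3 picked index 3: u0 ∈ [-1/4, 1/4)
intersection: [5/28, 1/4)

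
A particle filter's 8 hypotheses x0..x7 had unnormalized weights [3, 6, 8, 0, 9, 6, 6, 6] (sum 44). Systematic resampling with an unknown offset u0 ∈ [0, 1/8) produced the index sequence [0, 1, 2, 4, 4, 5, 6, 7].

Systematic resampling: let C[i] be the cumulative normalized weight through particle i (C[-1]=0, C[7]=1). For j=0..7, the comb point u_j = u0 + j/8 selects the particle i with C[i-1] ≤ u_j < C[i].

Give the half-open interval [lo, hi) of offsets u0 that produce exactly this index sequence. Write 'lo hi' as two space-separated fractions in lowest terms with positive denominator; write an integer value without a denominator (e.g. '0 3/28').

1/88 3/44

C = [3/44, 9/44, 17/44, 17/44, 13/22, 8/11, 19/22, 1]
j=0 picked index 0: u0 ∈ [0, 3/44)
j=1 picked index 1: u0 ∈ [-5/88, 7/88)
j=2 picked index 2: u0 ∈ [-1/22, 3/22)
j=3 picked index 4: u0 ∈ [1/88, 19/88)
j=4 picked index 4: u0 ∈ [-5/44, 1/11)
j=5 picked index 5: u0 ∈ [-3/88, 9/88)
j=6 picked index 6: u0 ∈ [-1/44, 5/44)
j=7 picked index 7: u0 ∈ [-1/88, 1/8)
intersection: [1/88, 3/44)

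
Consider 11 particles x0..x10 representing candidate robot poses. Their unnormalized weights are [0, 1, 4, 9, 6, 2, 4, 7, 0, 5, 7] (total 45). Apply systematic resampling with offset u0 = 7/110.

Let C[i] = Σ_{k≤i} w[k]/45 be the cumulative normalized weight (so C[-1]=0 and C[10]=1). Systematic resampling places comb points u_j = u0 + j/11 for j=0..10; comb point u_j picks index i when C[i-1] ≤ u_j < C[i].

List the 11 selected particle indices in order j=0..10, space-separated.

2 3 3 4 4 6 7 7 9 10 10

C = [0, 1/45, 1/9, 14/45, 4/9, 22/45, 26/45, 11/15, 11/15, 38/45, 1]
j=0: u_0=7/110 ∈ [1/45, 1/9) → index 2
j=1: u_1=17/110 ∈ [1/9, 14/45) → index 3
j=2: u_2=27/110 ∈ [1/9, 14/45) → index 3
j=3: u_3=37/110 ∈ [14/45, 4/9) → index 4
j=4: u_4=47/110 ∈ [14/45, 4/9) → index 4
j=5: u_5=57/110 ∈ [22/45, 26/45) → index 6
j=6: u_6=67/110 ∈ [26/45, 11/15) → index 7
j=7: u_7=7/10 ∈ [26/45, 11/15) → index 7
j=8: u_8=87/110 ∈ [11/15, 38/45) → index 9
j=9: u_9=97/110 ∈ [38/45, 1) → index 10
j=10: u_10=107/110 ∈ [38/45, 1) → index 10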